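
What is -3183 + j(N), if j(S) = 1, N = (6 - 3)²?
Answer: -3182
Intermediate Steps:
N = 9 (N = 3² = 9)
-3183 + j(N) = -3183 + 1 = -3182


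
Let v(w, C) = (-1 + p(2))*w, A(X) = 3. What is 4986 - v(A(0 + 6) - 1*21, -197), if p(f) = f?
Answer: 5004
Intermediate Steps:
v(w, C) = w (v(w, C) = (-1 + 2)*w = 1*w = w)
4986 - v(A(0 + 6) - 1*21, -197) = 4986 - (3 - 1*21) = 4986 - (3 - 21) = 4986 - 1*(-18) = 4986 + 18 = 5004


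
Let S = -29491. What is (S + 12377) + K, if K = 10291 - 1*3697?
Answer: -10520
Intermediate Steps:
K = 6594 (K = 10291 - 3697 = 6594)
(S + 12377) + K = (-29491 + 12377) + 6594 = -17114 + 6594 = -10520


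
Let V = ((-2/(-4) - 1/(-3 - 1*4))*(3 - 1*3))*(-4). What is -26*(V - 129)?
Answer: 3354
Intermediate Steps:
V = 0 (V = ((-2*(-¼) - 1/(-3 - 4))*(3 - 3))*(-4) = ((½ - 1/(-7))*0)*(-4) = ((½ - 1*(-⅐))*0)*(-4) = ((½ + ⅐)*0)*(-4) = ((9/14)*0)*(-4) = 0*(-4) = 0)
-26*(V - 129) = -26*(0 - 129) = -26*(-129) = 3354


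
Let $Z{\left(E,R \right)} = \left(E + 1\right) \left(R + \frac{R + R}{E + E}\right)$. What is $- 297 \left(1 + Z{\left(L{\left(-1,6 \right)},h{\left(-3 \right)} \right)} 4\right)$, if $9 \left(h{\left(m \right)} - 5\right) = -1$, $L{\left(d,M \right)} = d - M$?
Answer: $\frac{207009}{7} \approx 29573.0$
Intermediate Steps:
$h{\left(m \right)} = \frac{44}{9}$ ($h{\left(m \right)} = 5 + \frac{1}{9} \left(-1\right) = 5 - \frac{1}{9} = \frac{44}{9}$)
$Z{\left(E,R \right)} = \left(1 + E\right) \left(R + \frac{R}{E}\right)$ ($Z{\left(E,R \right)} = \left(1 + E\right) \left(R + \frac{2 R}{2 E}\right) = \left(1 + E\right) \left(R + 2 R \frac{1}{2 E}\right) = \left(1 + E\right) \left(R + \frac{R}{E}\right)$)
$- 297 \left(1 + Z{\left(L{\left(-1,6 \right)},h{\left(-3 \right)} \right)} 4\right) = - 297 \left(1 + \frac{44 \left(1 + \left(-1 - 6\right) \left(2 - 7\right)\right)}{9 \left(-1 - 6\right)} 4\right) = - 297 \left(1 + \frac{44 \left(1 - 7 \left(2 - 7\right)\right)}{9 \left(-7\right)} 4\right) = - 297 \left(1 + \frac{44}{9} \left(- \frac{1}{7}\right) \left(1 - -35\right) 4\right) = - 297 \left(1 + \frac{44}{9} \left(- \frac{1}{7}\right) \left(1 + 35\right) 4\right) = - 297 \left(1 + \frac{44}{9} \left(- \frac{1}{7}\right) 36 \cdot 4\right) = - 297 \left(1 - \frac{704}{7}\right) = \left(-297\right) \left(- \frac{697}{7}\right) = \frac{207009}{7}$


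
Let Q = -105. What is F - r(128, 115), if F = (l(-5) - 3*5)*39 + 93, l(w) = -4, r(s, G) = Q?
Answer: -543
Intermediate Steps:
r(s, G) = -105
F = -648 (F = (-4 - 3*5)*39 + 93 = (-4 - 15)*39 + 93 = -19*39 + 93 = -741 + 93 = -648)
F - r(128, 115) = -648 - 1*(-105) = -648 + 105 = -543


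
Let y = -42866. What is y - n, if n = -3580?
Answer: -39286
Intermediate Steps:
y - n = -42866 - 1*(-3580) = -42866 + 3580 = -39286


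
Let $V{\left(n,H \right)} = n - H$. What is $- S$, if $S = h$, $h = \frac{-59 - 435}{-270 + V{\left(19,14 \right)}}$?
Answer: $- \frac{494}{265} \approx -1.8642$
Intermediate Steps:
$h = \frac{494}{265}$ ($h = \frac{-59 - 435}{-270 + \left(19 - 14\right)} = - \frac{494}{-270 + \left(19 - 14\right)} = - \frac{494}{-270 + 5} = - \frac{494}{-265} = \left(-494\right) \left(- \frac{1}{265}\right) = \frac{494}{265} \approx 1.8642$)
$S = \frac{494}{265} \approx 1.8642$
$- S = \left(-1\right) \frac{494}{265} = - \frac{494}{265}$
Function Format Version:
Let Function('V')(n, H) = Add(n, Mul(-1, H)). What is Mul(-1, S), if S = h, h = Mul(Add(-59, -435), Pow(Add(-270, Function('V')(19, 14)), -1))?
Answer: Rational(-494, 265) ≈ -1.8642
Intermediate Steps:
h = Rational(494, 265) (h = Mul(Add(-59, -435), Pow(Add(-270, Add(19, Mul(-1, 14))), -1)) = Mul(-494, Pow(Add(-270, Add(19, -14)), -1)) = Mul(-494, Pow(Add(-270, 5), -1)) = Mul(-494, Pow(-265, -1)) = Mul(-494, Rational(-1, 265)) = Rational(494, 265) ≈ 1.8642)
S = Rational(494, 265) ≈ 1.8642
Mul(-1, S) = Mul(-1, Rational(494, 265)) = Rational(-494, 265)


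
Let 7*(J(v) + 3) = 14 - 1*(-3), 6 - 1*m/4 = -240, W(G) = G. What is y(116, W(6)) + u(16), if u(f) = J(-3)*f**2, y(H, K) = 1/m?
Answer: -1007609/6888 ≈ -146.28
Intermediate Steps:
m = 984 (m = 24 - 4*(-240) = 24 + 960 = 984)
J(v) = -4/7 (J(v) = -3 + (14 - 1*(-3))/7 = -3 + (14 + 3)/7 = -3 + (1/7)*17 = -3 + 17/7 = -4/7)
y(H, K) = 1/984
u(f) = -4*f**2/7
y(116, W(6)) + u(16) = 1/984 - 4/7*16**2 = 1/984 - 4/7*256 = 1/984 - 1024/7 = -1007609/6888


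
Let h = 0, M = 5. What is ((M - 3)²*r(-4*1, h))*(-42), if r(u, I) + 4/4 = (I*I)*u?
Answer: 168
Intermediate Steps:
r(u, I) = -1 + u*I² (r(u, I) = -1 + (I*I)*u = -1 + I²*u = -1 + u*I²)
((M - 3)²*r(-4*1, h))*(-42) = ((5 - 3)²*(-1 - 4*1*0²))*(-42) = (2²*(-1 - 4*0))*(-42) = (4*(-1 + 0))*(-42) = (4*(-1))*(-42) = -4*(-42) = 168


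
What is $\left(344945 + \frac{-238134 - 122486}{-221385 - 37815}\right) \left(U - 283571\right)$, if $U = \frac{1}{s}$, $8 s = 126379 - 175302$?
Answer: $- \frac{6891107000634108719}{70449120} \approx -9.7817 \cdot 10^{10}$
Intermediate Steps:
$s = - \frac{48923}{8}$ ($s = \frac{126379 - 175302}{8} = \frac{1}{8} \left(-48923\right) = - \frac{48923}{8} \approx -6115.4$)
$U = - \frac{8}{48923}$ ($U = \frac{1}{- \frac{48923}{8}} = - \frac{8}{48923} \approx -0.00016352$)
$\left(344945 + \frac{-238134 - 122486}{-221385 - 37815}\right) \left(U - 283571\right) = \left(344945 + \frac{-238134 - 122486}{-221385 - 37815}\right) \left(- \frac{8}{48923} - 283571\right) = \left(344945 - \frac{360620}{-259200}\right) \left(- \frac{13873144041}{48923}\right) = \left(344945 - - \frac{18031}{12960}\right) \left(- \frac{13873144041}{48923}\right) = \left(344945 + \frac{18031}{12960}\right) \left(- \frac{13873144041}{48923}\right) = \frac{4470505231}{12960} \left(- \frac{13873144041}{48923}\right) = - \frac{6891107000634108719}{70449120}$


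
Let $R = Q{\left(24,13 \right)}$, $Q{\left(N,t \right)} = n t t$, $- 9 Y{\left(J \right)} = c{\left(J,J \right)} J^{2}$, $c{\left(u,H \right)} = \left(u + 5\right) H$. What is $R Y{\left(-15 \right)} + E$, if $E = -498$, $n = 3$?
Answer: $-1901748$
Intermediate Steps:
$c{\left(u,H \right)} = H \left(5 + u\right)$ ($c{\left(u,H \right)} = \left(5 + u\right) H = H \left(5 + u\right)$)
$Y{\left(J \right)} = - \frac{J^{3} \left(5 + J\right)}{9}$ ($Y{\left(J \right)} = - \frac{J \left(5 + J\right) J^{2}}{9} = - \frac{J^{3} \left(5 + J\right)}{9}$)
$Q{\left(N,t \right)} = 3 t^{2}$ ($Q{\left(N,t \right)} = 3 t t = 3 t^{2}$)
$R = 507$ ($R = 3 \cdot 13^{2} = 3 \cdot 169 = 507$)
$R Y{\left(-15 \right)} + E = 507 \frac{\left(-15\right)^{3} \left(-5 - -15\right)}{9} - 498 = 507 \cdot \frac{1}{9} \left(-3375\right) \left(-5 + 15\right) - 498 = 507 \cdot \frac{1}{9} \left(-3375\right) 10 - 498 = 507 \left(-3750\right) - 498 = -1901250 - 498 = -1901748$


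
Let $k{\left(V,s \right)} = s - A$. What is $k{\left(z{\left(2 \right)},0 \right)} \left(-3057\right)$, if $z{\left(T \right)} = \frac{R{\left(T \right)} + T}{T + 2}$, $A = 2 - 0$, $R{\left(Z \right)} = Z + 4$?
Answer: $6114$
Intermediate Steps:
$R{\left(Z \right)} = 4 + Z$
$A = 2$ ($A = 2 + 0 = 2$)
$z{\left(T \right)} = \frac{4 + 2 T}{2 + T}$ ($z{\left(T \right)} = \frac{\left(4 + T\right) + T}{T + 2} = \frac{4 + 2 T}{2 + T}$)
$k{\left(V,s \right)} = -2 + s$ ($k{\left(V,s \right)} = s - 2 = -2 + s$)
$k{\left(z{\left(2 \right)},0 \right)} \left(-3057\right) = \left(-2 + 0\right) \left(-3057\right) = \left(-2\right) \left(-3057\right) = 6114$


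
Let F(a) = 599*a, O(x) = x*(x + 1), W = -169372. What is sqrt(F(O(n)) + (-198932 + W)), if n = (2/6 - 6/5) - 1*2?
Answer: 2*I*sqrt(20536801)/15 ≈ 604.23*I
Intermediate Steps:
n = -43/15 (n = (2*(1/6) - 6*1/5) - 2 = (1/3 - 6/5) - 2 = -13/15 - 2 = -43/15 ≈ -2.8667)
O(x) = x*(1 + x)
sqrt(F(O(n)) + (-198932 + W)) = sqrt(599*(-43*(1 - 43/15)/15) + (-198932 - 169372)) = sqrt(599*(-43/15*(-28/15)) - 368304) = sqrt(599*(1204/225) - 368304) = sqrt(721196/225 - 368304) = sqrt(-82147204/225) = 2*I*sqrt(20536801)/15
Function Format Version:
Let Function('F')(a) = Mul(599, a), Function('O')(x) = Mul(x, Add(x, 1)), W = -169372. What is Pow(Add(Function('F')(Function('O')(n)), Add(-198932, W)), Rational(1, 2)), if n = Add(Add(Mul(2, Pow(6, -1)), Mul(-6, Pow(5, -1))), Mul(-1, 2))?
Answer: Mul(Rational(2, 15), I, Pow(20536801, Rational(1, 2))) ≈ Mul(604.23, I)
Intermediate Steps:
n = Rational(-43, 15) (n = Add(Add(Mul(2, Rational(1, 6)), Mul(-6, Rational(1, 5))), -2) = Add(Add(Rational(1, 3), Rational(-6, 5)), -2) = Add(Rational(-13, 15), -2) = Rational(-43, 15) ≈ -2.8667)
Function('O')(x) = Mul(x, Add(1, x))
Pow(Add(Function('F')(Function('O')(n)), Add(-198932, W)), Rational(1, 2)) = Pow(Add(Mul(599, Mul(Rational(-43, 15), Add(1, Rational(-43, 15)))), Add(-198932, -169372)), Rational(1, 2)) = Pow(Add(Mul(599, Mul(Rational(-43, 15), Rational(-28, 15))), -368304), Rational(1, 2)) = Pow(Add(Mul(599, Rational(1204, 225)), -368304), Rational(1, 2)) = Pow(Add(Rational(721196, 225), -368304), Rational(1, 2)) = Pow(Rational(-82147204, 225), Rational(1, 2)) = Mul(Rational(2, 15), I, Pow(20536801, Rational(1, 2)))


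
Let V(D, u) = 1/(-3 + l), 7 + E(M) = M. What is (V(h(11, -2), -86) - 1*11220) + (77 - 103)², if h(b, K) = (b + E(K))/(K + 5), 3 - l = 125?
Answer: -1318001/125 ≈ -10544.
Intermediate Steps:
l = -122 (l = 3 - 1*125 = 3 - 125 = -122)
E(M) = -7 + M
h(b, K) = (-7 + K + b)/(5 + K) (h(b, K) = (b + (-7 + K))/(K + 5) = (-7 + K + b)/(5 + K))
V(D, u) = -1/125 (V(D, u) = 1/(-3 - 122) = 1/(-125) = -1/125)
(V(h(11, -2), -86) - 1*11220) + (77 - 103)² = (-1/125 - 1*11220) + (77 - 103)² = (-1/125 - 11220) + (-26)² = -1402501/125 + 676 = -1318001/125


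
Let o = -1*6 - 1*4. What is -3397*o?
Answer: 33970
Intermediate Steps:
o = -10 (o = -6 - 4 = -10)
-3397*o = -3397*(-10) = 33970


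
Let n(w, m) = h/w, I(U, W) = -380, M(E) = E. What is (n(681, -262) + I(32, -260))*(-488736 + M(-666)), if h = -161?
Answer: 42242081094/227 ≈ 1.8609e+8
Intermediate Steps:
n(w, m) = -161/w
(n(681, -262) + I(32, -260))*(-488736 + M(-666)) = (-161/681 - 380)*(-488736 - 666) = (-161*1/681 - 380)*(-489402) = (-161/681 - 380)*(-489402) = -258941/681*(-489402) = 42242081094/227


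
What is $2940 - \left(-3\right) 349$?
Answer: $3987$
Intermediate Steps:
$2940 - \left(-3\right) 349 = 2940 - -1047 = 2940 + 1047 = 3987$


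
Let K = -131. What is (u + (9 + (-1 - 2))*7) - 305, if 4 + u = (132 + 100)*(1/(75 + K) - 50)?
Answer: -83098/7 ≈ -11871.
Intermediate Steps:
u = -81257/7 (u = -4 + (132 + 100)*(1/(75 - 131) - 50) = -4 + 232*(1/(-56) - 50) = -4 + 232*(-1/56 - 50) = -4 + 232*(-2801/56) = -4 - 81229/7 = -81257/7 ≈ -11608.)
(u + (9 + (-1 - 2))*7) - 305 = (-81257/7 + (9 + (-1 - 2))*7) - 305 = (-81257/7 + (9 - 3)*7) - 305 = (-81257/7 + 6*7) - 305 = (-81257/7 + 42) - 305 = -80963/7 - 305 = -83098/7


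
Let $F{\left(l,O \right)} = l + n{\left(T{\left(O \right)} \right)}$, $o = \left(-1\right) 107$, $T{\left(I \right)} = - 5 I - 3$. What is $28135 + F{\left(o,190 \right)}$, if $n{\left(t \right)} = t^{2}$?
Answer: $936237$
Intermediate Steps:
$T{\left(I \right)} = -3 - 5 I$
$o = -107$
$F{\left(l,O \right)} = l + \left(-3 - 5 O\right)^{2}$
$28135 + F{\left(o,190 \right)} = 28135 - \left(107 - \left(3 + 5 \cdot 190\right)^{2}\right) = 28135 - \left(107 - \left(3 + 950\right)^{2}\right) = 28135 - \left(107 - 953^{2}\right) = 28135 + \left(-107 + 908209\right) = 28135 + 908102 = 936237$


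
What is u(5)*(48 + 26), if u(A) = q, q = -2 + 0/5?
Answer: -148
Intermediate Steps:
q = -2 (q = -2 + (⅕)*0 = -2 + 0 = -2)
u(A) = -2
u(5)*(48 + 26) = -2*(48 + 26) = -2*74 = -148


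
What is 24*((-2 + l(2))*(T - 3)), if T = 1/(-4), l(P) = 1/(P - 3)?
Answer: 234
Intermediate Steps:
l(P) = 1/(-3 + P)
T = -¼ ≈ -0.25000
24*((-2 + l(2))*(T - 3)) = 24*((-2 + 1/(-3 + 2))*(-¼ - 3)) = 24*((-2 + 1/(-1))*(-13/4)) = 24*((-2 - 1)*(-13/4)) = 24*(-3*(-13/4)) = 24*(39/4) = 234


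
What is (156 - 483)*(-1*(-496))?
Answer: -162192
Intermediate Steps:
(156 - 483)*(-1*(-496)) = -327*496 = -162192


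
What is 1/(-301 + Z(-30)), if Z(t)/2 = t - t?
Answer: -1/301 ≈ -0.0033223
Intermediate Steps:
Z(t) = 0 (Z(t) = 2*(t - t) = 2*0 = 0)
1/(-301 + Z(-30)) = 1/(-301 + 0) = 1/(-301) = -1/301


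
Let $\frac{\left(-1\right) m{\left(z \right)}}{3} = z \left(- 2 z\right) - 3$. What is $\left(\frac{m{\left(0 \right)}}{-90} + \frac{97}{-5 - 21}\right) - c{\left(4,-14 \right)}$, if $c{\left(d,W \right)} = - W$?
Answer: $- \frac{1159}{65} \approx -17.831$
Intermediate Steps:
$m{\left(z \right)} = 9 + 6 z^{2}$ ($m{\left(z \right)} = - 3 \left(z \left(- 2 z\right) - 3\right) = - 3 \left(- 2 z^{2} - 3\right) = - 3 \left(-3 - 2 z^{2}\right) = 9 + 6 z^{2}$)
$\left(\frac{m{\left(0 \right)}}{-90} + \frac{97}{-5 - 21}\right) - c{\left(4,-14 \right)} = \left(\frac{9 + 6 \cdot 0^{2}}{-90} + \frac{97}{-5 - 21}\right) - \left(-1\right) \left(-14\right) = \left(\left(9 + 6 \cdot 0\right) \left(- \frac{1}{90}\right) + \frac{97}{-5 - 21}\right) - 14 = \left(\left(9 + 0\right) \left(- \frac{1}{90}\right) + \frac{97}{-26}\right) - 14 = \left(9 \left(- \frac{1}{90}\right) + 97 \left(- \frac{1}{26}\right)\right) - 14 = \left(- \frac{1}{10} - \frac{97}{26}\right) - 14 = - \frac{249}{65} - 14 = - \frac{1159}{65}$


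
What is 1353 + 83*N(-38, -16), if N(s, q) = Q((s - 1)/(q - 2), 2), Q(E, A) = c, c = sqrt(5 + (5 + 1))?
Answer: 1353 + 83*sqrt(11) ≈ 1628.3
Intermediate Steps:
c = sqrt(11) (c = sqrt(5 + 6) = sqrt(11) ≈ 3.3166)
Q(E, A) = sqrt(11)
N(s, q) = sqrt(11)
1353 + 83*N(-38, -16) = 1353 + 83*sqrt(11)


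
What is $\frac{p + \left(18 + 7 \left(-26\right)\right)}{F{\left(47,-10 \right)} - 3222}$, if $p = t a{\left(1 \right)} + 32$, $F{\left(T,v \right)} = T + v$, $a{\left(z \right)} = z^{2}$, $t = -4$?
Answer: $\frac{136}{3185} \approx 0.0427$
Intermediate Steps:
$p = 28$ ($p = - 4 \cdot 1^{2} + 32 = \left(-4\right) 1 + 32 = -4 + 32 = 28$)
$\frac{p + \left(18 + 7 \left(-26\right)\right)}{F{\left(47,-10 \right)} - 3222} = \frac{28 + \left(18 + 7 \left(-26\right)\right)}{\left(47 - 10\right) - 3222} = \frac{28 + \left(18 - 182\right)}{37 - 3222} = \frac{28 - 164}{-3185} = \left(-136\right) \left(- \frac{1}{3185}\right) = \frac{136}{3185}$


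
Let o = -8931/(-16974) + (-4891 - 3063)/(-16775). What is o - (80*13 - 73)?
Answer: -91685879743/94912950 ≈ -966.00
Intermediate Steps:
o = 94942907/94912950 (o = -8931*(-1/16974) - 7954*(-1/16775) = 2977/5658 + 7954/16775 = 94942907/94912950 ≈ 1.0003)
o - (80*13 - 73) = 94942907/94912950 - (80*13 - 73) = 94942907/94912950 - (1040 - 73) = 94942907/94912950 - 1*967 = 94942907/94912950 - 967 = -91685879743/94912950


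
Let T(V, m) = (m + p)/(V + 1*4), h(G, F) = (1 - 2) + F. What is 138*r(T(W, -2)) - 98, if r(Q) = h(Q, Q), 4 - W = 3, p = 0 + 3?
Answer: -1042/5 ≈ -208.40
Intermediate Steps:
p = 3
h(G, F) = -1 + F
W = 1 (W = 4 - 1*3 = 4 - 3 = 1)
T(V, m) = (3 + m)/(4 + V) (T(V, m) = (m + 3)/(V + 1*4) = (3 + m)/(V + 4) = (3 + m)/(4 + V))
r(Q) = -1 + Q
138*r(T(W, -2)) - 98 = 138*(-1 + (3 - 2)/(4 + 1)) - 98 = 138*(-1 + 1/5) - 98 = 138*(-4/5) - 98 = -552/5 - 98 = -1042/5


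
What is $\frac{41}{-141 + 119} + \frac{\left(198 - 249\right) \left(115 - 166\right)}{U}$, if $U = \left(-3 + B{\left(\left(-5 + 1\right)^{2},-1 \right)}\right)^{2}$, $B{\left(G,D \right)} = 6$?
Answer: $\frac{6317}{22} \approx 287.14$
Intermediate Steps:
$U = 9$ ($U = \left(-3 + 6\right)^{2} = 3^{2} = 9$)
$\frac{41}{-141 + 119} + \frac{\left(198 - 249\right) \left(115 - 166\right)}{U} = \frac{41}{-141 + 119} + \frac{\left(198 - 249\right) \left(115 - 166\right)}{9} = \frac{41}{-22} + \left(-51\right) \left(-51\right) \frac{1}{9} = 41 \left(- \frac{1}{22}\right) + 2601 \cdot \frac{1}{9} = - \frac{41}{22} + 289 = \frac{6317}{22}$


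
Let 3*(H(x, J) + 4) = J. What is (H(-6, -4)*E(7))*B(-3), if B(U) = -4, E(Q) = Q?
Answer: 448/3 ≈ 149.33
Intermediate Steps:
H(x, J) = -4 + J/3
(H(-6, -4)*E(7))*B(-3) = ((-4 + (⅓)*(-4))*7)*(-4) = ((-4 - 4/3)*7)*(-4) = -16/3*7*(-4) = -112/3*(-4) = 448/3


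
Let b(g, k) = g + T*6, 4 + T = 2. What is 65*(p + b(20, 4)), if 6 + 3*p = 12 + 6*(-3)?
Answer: 260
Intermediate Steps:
T = -2 (T = -4 + 2 = -2)
p = -4 (p = -2 + (12 + 6*(-3))/3 = -2 + (12 - 18)/3 = -2 + (⅓)*(-6) = -2 - 2 = -4)
b(g, k) = -12 + g (b(g, k) = g - 2*6 = g - 12 = -12 + g)
65*(p + b(20, 4)) = 65*(-4 + (-12 + 20)) = 65*(-4 + 8) = 65*4 = 260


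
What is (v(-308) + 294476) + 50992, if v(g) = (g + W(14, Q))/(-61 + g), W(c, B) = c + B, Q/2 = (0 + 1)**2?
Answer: 127477984/369 ≈ 3.4547e+5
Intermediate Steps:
Q = 2 (Q = 2*(0 + 1)**2 = 2*1**2 = 2*1 = 2)
W(c, B) = B + c
v(g) = (16 + g)/(-61 + g) (v(g) = (g + (2 + 14))/(-61 + g) = (g + 16)/(-61 + g) = (16 + g)/(-61 + g))
(v(-308) + 294476) + 50992 = ((16 - 308)/(-61 - 308) + 294476) + 50992 = (-292/(-369) + 294476) + 50992 = (-1/369*(-292) + 294476) + 50992 = (292/369 + 294476) + 50992 = 108661936/369 + 50992 = 127477984/369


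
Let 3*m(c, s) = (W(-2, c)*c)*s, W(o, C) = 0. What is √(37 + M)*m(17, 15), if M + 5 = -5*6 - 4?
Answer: 0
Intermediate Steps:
M = -39 (M = -5 + (-5*6 - 4) = -5 + (-30 - 4) = -5 - 34 = -39)
m(c, s) = 0 (m(c, s) = ((0*c)*s)/3 = (0*s)/3 = (⅓)*0 = 0)
√(37 + M)*m(17, 15) = √(37 - 39)*0 = √(-2)*0 = (I*√2)*0 = 0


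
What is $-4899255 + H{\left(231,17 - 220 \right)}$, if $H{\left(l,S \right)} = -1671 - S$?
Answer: $-4900723$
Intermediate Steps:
$-4899255 + H{\left(231,17 - 220 \right)} = -4899255 - 1468 = -4900723$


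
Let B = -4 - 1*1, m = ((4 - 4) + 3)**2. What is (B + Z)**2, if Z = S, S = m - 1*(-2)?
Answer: 36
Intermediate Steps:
m = 9 (m = (0 + 3)**2 = 3**2 = 9)
S = 11 (S = 9 - 1*(-2) = 9 + 2 = 11)
B = -5 (B = -4 - 1 = -5)
Z = 11
(B + Z)**2 = (-5 + 11)**2 = 6**2 = 36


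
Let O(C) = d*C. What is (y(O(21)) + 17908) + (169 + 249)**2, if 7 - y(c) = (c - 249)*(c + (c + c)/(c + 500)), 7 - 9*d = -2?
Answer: 102869043/521 ≈ 1.9745e+5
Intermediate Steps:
d = 1 (d = 7/9 - 1/9*(-2) = 7/9 + 2/9 = 1)
O(C) = C (O(C) = 1*C = C)
y(c) = 7 - (-249 + c)*(c + 2*c/(500 + c)) (y(c) = 7 - (c - 249)*(c + (c + c)/(c + 500)) = 7 - (-249 + c)*(c + (2*c)/(500 + c)) = 7 - (-249 + c)*(c + 2*c/(500 + c)))
(y(O(21)) + 17908) + (169 + 249)**2 = ((3500 - 1*21**3 - 253*21**2 + 125005*21)/(500 + 21) + 17908) + (169 + 249)**2 = ((3500 - 1*9261 - 253*441 + 2625105)/521 + 17908) + 418**2 = ((3500 - 9261 - 111573 + 2625105)/521 + 17908) + 174724 = ((1/521)*2507771 + 17908) + 174724 = (2507771/521 + 17908) + 174724 = 11837839/521 + 174724 = 102869043/521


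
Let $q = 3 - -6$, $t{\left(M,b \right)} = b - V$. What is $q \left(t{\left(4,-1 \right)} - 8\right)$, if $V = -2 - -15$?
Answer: $-198$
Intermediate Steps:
$V = 13$ ($V = -2 + 15 = 13$)
$t{\left(M,b \right)} = -13 + b$ ($t{\left(M,b \right)} = b - 13 = -13 + b$)
$q = 9$ ($q = 3 + 6 = 9$)
$q \left(t{\left(4,-1 \right)} - 8\right) = 9 \left(\left(-13 - 1\right) - 8\right) = 9 \left(-14 - 8\right) = 9 \left(-22\right) = -198$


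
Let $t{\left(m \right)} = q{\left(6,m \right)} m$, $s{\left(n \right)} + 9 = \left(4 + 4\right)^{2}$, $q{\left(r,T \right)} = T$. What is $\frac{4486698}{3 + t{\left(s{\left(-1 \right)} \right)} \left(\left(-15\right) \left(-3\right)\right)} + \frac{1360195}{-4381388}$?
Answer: $\frac{811366839661}{24851232736} \approx 32.649$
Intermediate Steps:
$s{\left(n \right)} = 55$ ($s{\left(n \right)} = -9 + \left(4 + 4\right)^{2} = -9 + 8^{2} = -9 + 64 = 55$)
$t{\left(m \right)} = m^{2}$ ($t{\left(m \right)} = m m = m^{2}$)
$\frac{4486698}{3 + t{\left(s{\left(-1 \right)} \right)} \left(\left(-15\right) \left(-3\right)\right)} + \frac{1360195}{-4381388} = \frac{4486698}{3 + 55^{2} \left(\left(-15\right) \left(-3\right)\right)} + \frac{1360195}{-4381388} = \frac{4486698}{3 + 3025 \cdot 45} + 1360195 \left(- \frac{1}{4381388}\right) = \frac{4486698}{3 + 136125} - \frac{1360195}{4381388} = \frac{4486698}{136128} - \frac{1360195}{4381388} = 4486698 \cdot \frac{1}{136128} - \frac{1360195}{4381388} = \frac{747783}{22688} - \frac{1360195}{4381388} = \frac{811366839661}{24851232736}$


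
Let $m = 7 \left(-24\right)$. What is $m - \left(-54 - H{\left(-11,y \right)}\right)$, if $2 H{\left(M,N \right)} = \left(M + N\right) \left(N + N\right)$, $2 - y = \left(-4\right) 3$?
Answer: $-72$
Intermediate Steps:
$m = -168$
$y = 14$ ($y = 2 - \left(-4\right) 3 = 2 - -12 = 2 + 12 = 14$)
$H{\left(M,N \right)} = N \left(M + N\right)$ ($H{\left(M,N \right)} = \frac{\left(M + N\right) \left(N + N\right)}{2} = \frac{\left(M + N\right) 2 N}{2} = \frac{2 N \left(M + N\right)}{2} = N \left(M + N\right)$)
$m - \left(-54 - H{\left(-11,y \right)}\right) = -168 - \left(-54 - 14 \left(-11 + 14\right)\right) = -168 - \left(-54 - 14 \cdot 3\right) = -168 - \left(-54 - 42\right) = -168 - -96 = -168 + 96 = -72$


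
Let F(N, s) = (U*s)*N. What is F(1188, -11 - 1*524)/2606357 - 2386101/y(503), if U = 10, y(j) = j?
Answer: -6222228011457/1310997571 ≈ -4746.2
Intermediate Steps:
F(N, s) = 10*N*s (F(N, s) = (10*s)*N = 10*N*s)
F(1188, -11 - 1*524)/2606357 - 2386101/y(503) = (10*1188*(-11 - 1*524))/2606357 - 2386101/503 = (10*1188*(-11 - 524))*(1/2606357) - 2386101*1/503 = (10*1188*(-535))*(1/2606357) - 2386101/503 = -6355800*1/2606357 - 2386101/503 = -6355800/2606357 - 2386101/503 = -6222228011457/1310997571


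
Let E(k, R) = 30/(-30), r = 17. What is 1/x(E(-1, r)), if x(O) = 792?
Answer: 1/792 ≈ 0.0012626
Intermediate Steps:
E(k, R) = -1 (E(k, R) = 30*(-1/30) = -1)
1/x(E(-1, r)) = 1/792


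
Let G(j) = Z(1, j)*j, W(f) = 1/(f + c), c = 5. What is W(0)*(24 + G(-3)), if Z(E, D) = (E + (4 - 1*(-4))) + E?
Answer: -6/5 ≈ -1.2000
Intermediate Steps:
Z(E, D) = 8 + 2*E (Z(E, D) = (E + (4 + 4)) + E = (E + 8) + E = (8 + E) + E = 8 + 2*E)
W(f) = 1/(5 + f) (W(f) = 1/(f + 5) = 1/(5 + f))
G(j) = 10*j (G(j) = (8 + 2*1)*j = (8 + 2)*j = 10*j)
W(0)*(24 + G(-3)) = (24 + 10*(-3))/(5 + 0) = (24 - 30)/5 = (⅕)*(-6) = -6/5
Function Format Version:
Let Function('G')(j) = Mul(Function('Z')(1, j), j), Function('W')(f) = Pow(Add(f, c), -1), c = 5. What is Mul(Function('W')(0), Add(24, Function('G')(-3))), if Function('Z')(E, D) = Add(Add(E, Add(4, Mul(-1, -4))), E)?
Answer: Rational(-6, 5) ≈ -1.2000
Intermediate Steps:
Function('Z')(E, D) = Add(8, Mul(2, E)) (Function('Z')(E, D) = Add(Add(E, Add(4, 4)), E) = Add(Add(E, 8), E) = Add(Add(8, E), E) = Add(8, Mul(2, E)))
Function('W')(f) = Pow(Add(5, f), -1) (Function('W')(f) = Pow(Add(f, 5), -1) = Pow(Add(5, f), -1))
Function('G')(j) = Mul(10, j) (Function('G')(j) = Mul(Add(8, Mul(2, 1)), j) = Mul(Add(8, 2), j) = Mul(10, j))
Mul(Function('W')(0), Add(24, Function('G')(-3))) = Mul(Pow(Add(5, 0), -1), Add(24, Mul(10, -3))) = Mul(Pow(5, -1), Add(24, -30)) = Mul(Rational(1, 5), -6) = Rational(-6, 5)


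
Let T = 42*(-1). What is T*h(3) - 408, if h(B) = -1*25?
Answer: 642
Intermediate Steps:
h(B) = -25
T = -42
T*h(3) - 408 = -42*(-25) - 408 = 1050 - 408 = 642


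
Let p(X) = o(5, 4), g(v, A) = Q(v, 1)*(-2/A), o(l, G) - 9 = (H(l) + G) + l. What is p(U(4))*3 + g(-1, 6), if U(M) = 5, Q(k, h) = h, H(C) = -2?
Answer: 143/3 ≈ 47.667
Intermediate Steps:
o(l, G) = 7 + G + l (o(l, G) = 9 + ((-2 + G) + l) = 9 + (-2 + G + l) = 7 + G + l)
g(v, A) = -2/A (g(v, A) = 1*(-2/A) = -2/A)
p(X) = 16 (p(X) = 7 + 4 + 5 = 16)
p(U(4))*3 + g(-1, 6) = 16*3 - 2/6 = 48 - 2*⅙ = 48 - ⅓ = 143/3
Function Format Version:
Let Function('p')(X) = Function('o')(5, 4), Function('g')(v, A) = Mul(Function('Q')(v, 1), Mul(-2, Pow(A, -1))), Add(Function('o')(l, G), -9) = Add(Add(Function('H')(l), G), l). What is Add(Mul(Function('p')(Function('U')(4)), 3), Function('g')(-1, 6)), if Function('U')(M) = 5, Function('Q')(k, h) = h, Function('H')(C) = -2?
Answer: Rational(143, 3) ≈ 47.667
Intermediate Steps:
Function('o')(l, G) = Add(7, G, l) (Function('o')(l, G) = Add(9, Add(Add(-2, G), l)) = Add(9, Add(-2, G, l)) = Add(7, G, l))
Function('g')(v, A) = Mul(-2, Pow(A, -1)) (Function('g')(v, A) = Mul(1, Mul(-2, Pow(A, -1))) = Mul(-2, Pow(A, -1)))
Function('p')(X) = 16 (Function('p')(X) = Add(7, 4, 5) = 16)
Add(Mul(Function('p')(Function('U')(4)), 3), Function('g')(-1, 6)) = Add(Mul(16, 3), Mul(-2, Pow(6, -1))) = Add(48, Mul(-2, Rational(1, 6))) = Add(48, Rational(-1, 3)) = Rational(143, 3)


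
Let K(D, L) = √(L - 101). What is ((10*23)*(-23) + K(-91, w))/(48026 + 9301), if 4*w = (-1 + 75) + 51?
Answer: -5290/57327 + I*√31/38218 ≈ -0.092278 + 0.00014568*I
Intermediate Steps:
w = 125/4 (w = ((-1 + 75) + 51)/4 = (74 + 51)/4 = (¼)*125 = 125/4 ≈ 31.250)
K(D, L) = √(-101 + L)
((10*23)*(-23) + K(-91, w))/(48026 + 9301) = ((10*23)*(-23) + √(-101 + 125/4))/(48026 + 9301) = (230*(-23) + √(-279/4))/57327 = (-5290 + 3*I*√31/2)*(1/57327) = -5290/57327 + I*√31/38218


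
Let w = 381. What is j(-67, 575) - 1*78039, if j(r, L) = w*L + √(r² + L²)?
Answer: 141036 + √335114 ≈ 1.4162e+5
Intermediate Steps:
j(r, L) = √(L² + r²) + 381*L (j(r, L) = 381*L + √(r² + L²) = 381*L + √(L² + r²) = √(L² + r²) + 381*L)
j(-67, 575) - 1*78039 = (√(575² + (-67)²) + 381*575) - 1*78039 = (√(330625 + 4489) + 219075) - 78039 = (√335114 + 219075) - 78039 = (219075 + √335114) - 78039 = 141036 + √335114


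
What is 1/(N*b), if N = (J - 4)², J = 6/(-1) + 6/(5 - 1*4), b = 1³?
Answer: 1/16 ≈ 0.062500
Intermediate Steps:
b = 1
J = 0 (J = 6*(-1) + 6/(5 - 4) = -6 + 6/1 = -6 + 6*1 = -6 + 6 = 0)
N = 16 (N = (0 - 4)² = (-4)² = 16)
1/(N*b) = 1/(16*1) = 1/16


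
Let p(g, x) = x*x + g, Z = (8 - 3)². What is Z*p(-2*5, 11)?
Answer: 2775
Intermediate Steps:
Z = 25 (Z = 5² = 25)
p(g, x) = g + x² (p(g, x) = x² + g = g + x²)
Z*p(-2*5, 11) = 25*(-2*5 + 11²) = 25*(-10 + 121) = 25*111 = 2775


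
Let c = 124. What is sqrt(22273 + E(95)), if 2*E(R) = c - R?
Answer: 5*sqrt(3566)/2 ≈ 149.29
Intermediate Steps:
E(R) = 62 - R/2 (E(R) = (124 - R)/2 = 62 - R/2)
sqrt(22273 + E(95)) = sqrt(22273 + (62 - 1/2*95)) = sqrt(22273 + (62 - 95/2)) = sqrt(22273 + 29/2) = sqrt(44575/2) = 5*sqrt(3566)/2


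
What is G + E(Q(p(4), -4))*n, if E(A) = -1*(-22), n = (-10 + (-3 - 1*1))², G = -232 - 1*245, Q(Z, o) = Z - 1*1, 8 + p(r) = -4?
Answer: 3835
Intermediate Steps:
p(r) = -12 (p(r) = -8 - 4 = -12)
Q(Z, o) = -1 + Z (Q(Z, o) = Z - 1 = -1 + Z)
G = -477 (G = -232 - 245 = -477)
n = 196 (n = (-10 + (-3 - 1))² = (-10 - 4)² = (-14)² = 196)
E(A) = 22
G + E(Q(p(4), -4))*n = -477 + 22*196 = -477 + 4312 = 3835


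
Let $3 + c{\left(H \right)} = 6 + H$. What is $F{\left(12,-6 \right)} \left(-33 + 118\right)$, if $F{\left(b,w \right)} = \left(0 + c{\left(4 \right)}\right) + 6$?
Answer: $1105$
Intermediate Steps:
$c{\left(H \right)} = 3 + H$ ($c{\left(H \right)} = -3 + \left(6 + H\right) = 3 + H$)
$F{\left(b,w \right)} = 13$ ($F{\left(b,w \right)} = \left(0 + \left(3 + 4\right)\right) + 6 = \left(0 + 7\right) + 6 = 7 + 6 = 13$)
$F{\left(12,-6 \right)} \left(-33 + 118\right) = 13 \left(-33 + 118\right) = 13 \cdot 85 = 1105$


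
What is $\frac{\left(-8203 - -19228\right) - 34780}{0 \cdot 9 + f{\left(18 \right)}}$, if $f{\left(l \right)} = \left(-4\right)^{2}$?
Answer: $- \frac{23755}{16} \approx -1484.7$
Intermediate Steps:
$f{\left(l \right)} = 16$
$\frac{\left(-8203 - -19228\right) - 34780}{0 \cdot 9 + f{\left(18 \right)}} = \frac{\left(-8203 - -19228\right) - 34780}{0 \cdot 9 + 16} = \frac{\left(-8203 + 19228\right) - 34780}{0 + 16} = \frac{11025 - 34780}{16} = \left(-23755\right) \frac{1}{16} = - \frac{23755}{16}$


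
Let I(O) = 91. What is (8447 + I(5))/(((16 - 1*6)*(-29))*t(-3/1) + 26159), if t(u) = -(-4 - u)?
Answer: 2846/8623 ≈ 0.33005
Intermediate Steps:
t(u) = 4 + u
(8447 + I(5))/(((16 - 1*6)*(-29))*t(-3/1) + 26159) = (8447 + 91)/(((16 - 1*6)*(-29))*(4 - 3/1) + 26159) = 8538/(((16 - 6)*(-29))*(4 - 3*1) + 26159) = 8538/((10*(-29))*(4 - 3) + 26159) = 8538/(-290*1 + 26159) = 8538/(-290 + 26159) = 8538/25869 = 8538*(1/25869) = 2846/8623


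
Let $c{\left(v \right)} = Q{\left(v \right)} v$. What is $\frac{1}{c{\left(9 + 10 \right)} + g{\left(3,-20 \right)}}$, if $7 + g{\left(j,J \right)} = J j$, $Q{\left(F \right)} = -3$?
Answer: $- \frac{1}{124} \approx -0.0080645$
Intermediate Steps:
$c{\left(v \right)} = - 3 v$
$g{\left(j,J \right)} = -7 + J j$
$\frac{1}{c{\left(9 + 10 \right)} + g{\left(3,-20 \right)}} = \frac{1}{- 3 \left(9 + 10\right) - 67} = \frac{1}{\left(-3\right) 19 - 67} = \frac{1}{-57 - 67} = \frac{1}{-124} = - \frac{1}{124}$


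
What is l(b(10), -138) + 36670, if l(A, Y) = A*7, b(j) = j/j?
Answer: 36677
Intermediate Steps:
b(j) = 1
l(A, Y) = 7*A
l(b(10), -138) + 36670 = 7*1 + 36670 = 7 + 36670 = 36677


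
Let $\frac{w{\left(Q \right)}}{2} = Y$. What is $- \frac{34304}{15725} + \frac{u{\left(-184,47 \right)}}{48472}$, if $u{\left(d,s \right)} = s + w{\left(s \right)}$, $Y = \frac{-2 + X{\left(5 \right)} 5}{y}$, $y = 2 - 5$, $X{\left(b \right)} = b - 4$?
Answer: $- \frac{1662075863}{762222200} \approx -2.1806$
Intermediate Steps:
$X{\left(b \right)} = -4 + b$
$y = -3$ ($y = 2 - 5 = -3$)
$Y = -1$ ($Y = \frac{-2 + \left(-4 + 5\right) 5}{-3} = \left(-2 + 1 \cdot 5\right) \left(- \frac{1}{3}\right) = \left(-2 + 5\right) \left(- \frac{1}{3}\right) = 3 \left(- \frac{1}{3}\right) = -1$)
$w{\left(Q \right)} = -2$ ($w{\left(Q \right)} = 2 \left(-1\right) = -2$)
$u{\left(d,s \right)} = -2 + s$ ($u{\left(d,s \right)} = s - 2 = -2 + s$)
$- \frac{34304}{15725} + \frac{u{\left(-184,47 \right)}}{48472} = - \frac{34304}{15725} + \frac{-2 + 47}{48472} = \left(-34304\right) \frac{1}{15725} + 45 \cdot \frac{1}{48472} = - \frac{34304}{15725} + \frac{45}{48472} = - \frac{1662075863}{762222200}$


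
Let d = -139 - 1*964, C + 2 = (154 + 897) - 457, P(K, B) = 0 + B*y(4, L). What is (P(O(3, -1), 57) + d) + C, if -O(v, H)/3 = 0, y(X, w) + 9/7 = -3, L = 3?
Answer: -5287/7 ≈ -755.29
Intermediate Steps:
y(X, w) = -30/7 (y(X, w) = -9/7 - 3 = -30/7)
O(v, H) = 0 (O(v, H) = -3*0 = 0)
P(K, B) = -30*B/7 (P(K, B) = 0 + B*(-30/7) = 0 - 30*B/7 = -30*B/7)
C = 592 (C = -2 + ((154 + 897) - 457) = -2 + (1051 - 457) = -2 + 594 = 592)
d = -1103 (d = -139 - 964 = -1103)
(P(O(3, -1), 57) + d) + C = (-30/7*57 - 1103) + 592 = (-1710/7 - 1103) + 592 = -9431/7 + 592 = -5287/7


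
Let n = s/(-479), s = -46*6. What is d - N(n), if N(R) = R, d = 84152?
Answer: 40308532/479 ≈ 84151.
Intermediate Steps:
s = -276
n = 276/479 (n = -276/(-479) = -276*(-1/479) = 276/479 ≈ 0.57620)
d - N(n) = 84152 - 1*276/479 = 84152 - 276/479 = 40308532/479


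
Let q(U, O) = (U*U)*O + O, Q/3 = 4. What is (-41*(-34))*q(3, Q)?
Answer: 167280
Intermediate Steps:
Q = 12 (Q = 3*4 = 12)
q(U, O) = O + O*U² (q(U, O) = U²*O + O = O*U² + O = O + O*U²)
(-41*(-34))*q(3, Q) = (-41*(-34))*(12*(1 + 3²)) = 1394*(12*(1 + 9)) = 1394*(12*10) = 1394*120 = 167280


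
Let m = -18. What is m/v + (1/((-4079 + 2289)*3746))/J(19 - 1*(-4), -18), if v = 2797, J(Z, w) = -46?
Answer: -5552018723/862722455080 ≈ -0.0064355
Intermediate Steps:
m/v + (1/((-4079 + 2289)*3746))/J(19 - 1*(-4), -18) = -18/2797 + (1/((-4079 + 2289)*3746))/(-46) = -18*1/2797 + ((1/3746)/(-1790))*(-1/46) = -18/2797 - 1/1790*1/3746*(-1/46) = -18/2797 - 1/6705340*(-1/46) = -18/2797 + 1/308445640 = -5552018723/862722455080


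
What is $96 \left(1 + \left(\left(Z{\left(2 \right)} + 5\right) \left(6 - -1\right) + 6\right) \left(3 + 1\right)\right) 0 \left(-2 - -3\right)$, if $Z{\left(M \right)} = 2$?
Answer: $0$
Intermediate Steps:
$96 \left(1 + \left(\left(Z{\left(2 \right)} + 5\right) \left(6 - -1\right) + 6\right) \left(3 + 1\right)\right) 0 \left(-2 - -3\right) = 96 \left(1 + \left(\left(2 + 5\right) \left(6 - -1\right) + 6\right) \left(3 + 1\right)\right) 0 \left(-2 - -3\right) = 96 \left(1 + \left(7 \left(6 + \left(-1 + 2\right)\right) + 6\right) 4\right) 0 \left(-2 + 3\right) = 96 \left(1 + \left(7 \left(6 + 1\right) + 6\right) 4\right) 0 \cdot 1 = 96 \left(1 + \left(7 \cdot 7 + 6\right) 4\right) 0 \cdot 1 = 96 \left(1 + \left(49 + 6\right) 4\right) 0 \cdot 1 = 96 \left(1 + 55 \cdot 4\right) 0 \cdot 1 = 96 \left(1 + 220\right) 0 \cdot 1 = 96 \cdot 221 \cdot 0 \cdot 1 = 96 \cdot 0 \cdot 1 = 96 \cdot 0 = 0$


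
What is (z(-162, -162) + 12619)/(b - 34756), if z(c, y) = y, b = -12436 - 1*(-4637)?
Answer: -12457/42555 ≈ -0.29273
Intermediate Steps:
b = -7799 (b = -12436 + 4637 = -7799)
(z(-162, -162) + 12619)/(b - 34756) = (-162 + 12619)/(-7799 - 34756) = 12457/(-42555) = 12457*(-1/42555) = -12457/42555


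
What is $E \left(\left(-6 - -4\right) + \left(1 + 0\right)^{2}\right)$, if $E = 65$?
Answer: $-65$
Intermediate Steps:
$E \left(\left(-6 - -4\right) + \left(1 + 0\right)^{2}\right) = 65 \left(\left(-6 - -4\right) + \left(1 + 0\right)^{2}\right) = 65 \left(\left(-6 + 4\right) + 1^{2}\right) = 65 \left(-2 + 1\right) = 65 \left(-1\right) = -65$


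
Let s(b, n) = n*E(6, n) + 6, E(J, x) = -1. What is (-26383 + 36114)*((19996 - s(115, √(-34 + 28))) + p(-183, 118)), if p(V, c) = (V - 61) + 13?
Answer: 192274829 + 9731*I*√6 ≈ 1.9227e+8 + 23836.0*I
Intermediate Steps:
s(b, n) = 6 - n (s(b, n) = n*(-1) + 6 = -n + 6 = 6 - n)
p(V, c) = -48 + V (p(V, c) = (-61 + V) + 13 = -48 + V)
(-26383 + 36114)*((19996 - s(115, √(-34 + 28))) + p(-183, 118)) = (-26383 + 36114)*((19996 - (6 - √(-34 + 28))) + (-48 - 183)) = 9731*((19996 - (6 - √(-6))) - 231) = 9731*((19996 - (6 - I*√6)) - 231) = 9731*((19996 + (-6 + I*√6)) - 231) = 9731*((19990 + I*√6) - 231) = 9731*(19759 + I*√6) = 192274829 + 9731*I*√6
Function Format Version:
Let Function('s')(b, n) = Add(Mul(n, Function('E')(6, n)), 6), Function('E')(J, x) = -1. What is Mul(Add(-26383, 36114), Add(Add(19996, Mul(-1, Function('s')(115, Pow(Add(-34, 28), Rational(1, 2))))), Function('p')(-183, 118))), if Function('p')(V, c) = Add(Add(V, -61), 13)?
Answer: Add(192274829, Mul(9731, I, Pow(6, Rational(1, 2)))) ≈ Add(1.9227e+8, Mul(23836., I))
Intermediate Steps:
Function('s')(b, n) = Add(6, Mul(-1, n)) (Function('s')(b, n) = Add(Mul(n, -1), 6) = Add(Mul(-1, n), 6) = Add(6, Mul(-1, n)))
Function('p')(V, c) = Add(-48, V) (Function('p')(V, c) = Add(Add(-61, V), 13) = Add(-48, V))
Mul(Add(-26383, 36114), Add(Add(19996, Mul(-1, Function('s')(115, Pow(Add(-34, 28), Rational(1, 2))))), Function('p')(-183, 118))) = Mul(Add(-26383, 36114), Add(Add(19996, Mul(-1, Add(6, Mul(-1, Pow(Add(-34, 28), Rational(1, 2)))))), Add(-48, -183))) = Mul(9731, Add(Add(19996, Mul(-1, Add(6, Mul(-1, Pow(-6, Rational(1, 2)))))), -231)) = Mul(9731, Add(Add(19996, Mul(-1, Add(6, Mul(-1, Mul(I, Pow(6, Rational(1, 2))))))), -231)) = Mul(9731, Add(Add(19996, Mul(-1, Add(6, Mul(-1, I, Pow(6, Rational(1, 2)))))), -231)) = Mul(9731, Add(Add(19996, Add(-6, Mul(I, Pow(6, Rational(1, 2))))), -231)) = Mul(9731, Add(Add(19990, Mul(I, Pow(6, Rational(1, 2)))), -231)) = Mul(9731, Add(19759, Mul(I, Pow(6, Rational(1, 2))))) = Add(192274829, Mul(9731, I, Pow(6, Rational(1, 2))))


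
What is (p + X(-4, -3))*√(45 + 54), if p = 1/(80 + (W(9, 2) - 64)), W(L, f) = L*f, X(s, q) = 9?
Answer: 921*√11/34 ≈ 89.842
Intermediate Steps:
p = 1/34 (p = 1/(80 + (9*2 - 64)) = 1/(80 + (18 - 64)) = 1/(80 - 46) = 1/34 ≈ 0.029412)
(p + X(-4, -3))*√(45 + 54) = (1/34 + 9)*√(45 + 54) = 307*√99/34 = 307*(3*√11)/34 = 921*√11/34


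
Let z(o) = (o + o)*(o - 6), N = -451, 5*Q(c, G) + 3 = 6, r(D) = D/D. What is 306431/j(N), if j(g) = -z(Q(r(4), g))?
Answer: 7660775/162 ≈ 47289.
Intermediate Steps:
r(D) = 1
Q(c, G) = ⅗ (Q(c, G) = -⅗ + (⅕)*6 = -⅗ + 6/5 = ⅗)
z(o) = 2*o*(-6 + o) (z(o) = (2*o)*(-6 + o) = 2*o*(-6 + o))
j(g) = 162/25 (j(g) = -2*3*(-6 + ⅗)/5 = -2*3*(-27)/(5*5) = -1*(-162/25) = 162/25)
306431/j(N) = 306431/(162/25) = 306431*(25/162) = 7660775/162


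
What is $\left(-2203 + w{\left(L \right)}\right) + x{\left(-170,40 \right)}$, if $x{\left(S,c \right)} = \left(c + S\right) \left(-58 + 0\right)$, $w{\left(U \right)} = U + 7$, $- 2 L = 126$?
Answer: $5281$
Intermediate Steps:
$L = -63$ ($L = \left(- \frac{1}{2}\right) 126 = -63$)
$w{\left(U \right)} = 7 + U$
$x{\left(S,c \right)} = - 58 S - 58 c$ ($x{\left(S,c \right)} = \left(S + c\right) \left(-58\right) = - 58 S - 58 c$)
$\left(-2203 + w{\left(L \right)}\right) + x{\left(-170,40 \right)} = \left(-2203 + \left(7 - 63\right)\right) - -7540 = \left(-2203 - 56\right) + \left(9860 - 2320\right) = -2259 + 7540 = 5281$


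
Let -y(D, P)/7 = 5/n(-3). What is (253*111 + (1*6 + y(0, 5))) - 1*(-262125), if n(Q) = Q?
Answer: 870677/3 ≈ 2.9023e+5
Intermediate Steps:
y(D, P) = 35/3 (y(D, P) = -35/(-3) = -35*(-1)/3 = -7*(-5/3) = 35/3)
(253*111 + (1*6 + y(0, 5))) - 1*(-262125) = (253*111 + (1*6 + 35/3)) - 1*(-262125) = (28083 + (6 + 35/3)) + 262125 = (28083 + 53/3) + 262125 = 84302/3 + 262125 = 870677/3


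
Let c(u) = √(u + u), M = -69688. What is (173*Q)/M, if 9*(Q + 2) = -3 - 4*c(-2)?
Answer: 1211/209064 + 173*I/78399 ≈ 0.0057925 + 0.0022067*I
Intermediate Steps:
c(u) = √2*√u (c(u) = √(2*u) = √2*√u)
Q = -7/3 - 8*I/9 (Q = -2 + (-3 - 4*√2*√(-2))/9 = -2 + (-3 - 4*√2*I*√2)/9 = -2 + (-3 - 8*I)/9 = -2 + (-⅓ - 8*I/9) = -7/3 - 8*I/9 ≈ -2.3333 - 0.88889*I)
(173*Q)/M = (173*(-7/3 - 8*I/9))/(-69688) = (-1211/3 - 1384*I/9)*(-1/69688) = 1211/209064 + 173*I/78399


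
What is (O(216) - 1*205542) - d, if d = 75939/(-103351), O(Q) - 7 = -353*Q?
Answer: -29122478894/103351 ≈ -2.8178e+5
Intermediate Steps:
O(Q) = 7 - 353*Q
d = -75939/103351 (d = 75939*(-1/103351) = -75939/103351 ≈ -0.73477)
(O(216) - 1*205542) - d = ((7 - 353*216) - 1*205542) - 1*(-75939/103351) = ((7 - 76248) - 205542) + 75939/103351 = (-76241 - 205542) + 75939/103351 = -281783 + 75939/103351 = -29122478894/103351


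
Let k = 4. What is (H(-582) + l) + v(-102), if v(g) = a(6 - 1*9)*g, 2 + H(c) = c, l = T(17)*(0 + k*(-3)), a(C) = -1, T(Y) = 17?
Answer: -686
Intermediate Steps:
l = -204 (l = 17*(0 + 4*(-3)) = 17*(0 - 12) = 17*(-12) = -204)
H(c) = -2 + c
v(g) = -g
(H(-582) + l) + v(-102) = ((-2 - 582) - 204) - 1*(-102) = (-584 - 204) + 102 = -788 + 102 = -686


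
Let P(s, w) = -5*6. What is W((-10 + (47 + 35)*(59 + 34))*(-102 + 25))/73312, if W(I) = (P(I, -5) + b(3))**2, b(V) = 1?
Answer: 29/2528 ≈ 0.011472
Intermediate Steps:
P(s, w) = -30
W(I) = 841 (W(I) = (-30 + 1)**2 = (-29)**2 = 841)
W((-10 + (47 + 35)*(59 + 34))*(-102 + 25))/73312 = 841/73312 = 841*(1/73312) = 29/2528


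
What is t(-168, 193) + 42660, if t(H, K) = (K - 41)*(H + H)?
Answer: -8412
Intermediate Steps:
t(H, K) = 2*H*(-41 + K) (t(H, K) = (-41 + K)*(2*H) = 2*H*(-41 + K))
t(-168, 193) + 42660 = 2*(-168)*(-41 + 193) + 42660 = 2*(-168)*152 + 42660 = -51072 + 42660 = -8412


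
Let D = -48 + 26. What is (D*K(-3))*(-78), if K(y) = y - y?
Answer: 0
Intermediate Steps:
K(y) = 0
D = -22
(D*K(-3))*(-78) = -22*0*(-78) = 0*(-78) = 0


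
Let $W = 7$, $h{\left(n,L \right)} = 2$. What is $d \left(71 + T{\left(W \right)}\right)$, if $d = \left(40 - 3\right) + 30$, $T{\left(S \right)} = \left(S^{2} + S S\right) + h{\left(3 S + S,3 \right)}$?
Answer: $11457$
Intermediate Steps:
$T{\left(S \right)} = 2 + 2 S^{2}$ ($T{\left(S \right)} = \left(S^{2} + S S\right) + 2 = \left(S^{2} + S^{2}\right) + 2 = 2 S^{2} + 2 = 2 + 2 S^{2}$)
$d = 67$ ($d = 37 + 30 = 67$)
$d \left(71 + T{\left(W \right)}\right) = 67 \left(71 + \left(2 + 2 \cdot 7^{2}\right)\right) = 67 \left(71 + \left(2 + 2 \cdot 49\right)\right) = 67 \left(71 + \left(2 + 98\right)\right) = 67 \left(71 + 100\right) = 67 \cdot 171 = 11457$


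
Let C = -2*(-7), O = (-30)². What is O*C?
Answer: 12600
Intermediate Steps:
O = 900
C = 14
O*C = 900*14 = 12600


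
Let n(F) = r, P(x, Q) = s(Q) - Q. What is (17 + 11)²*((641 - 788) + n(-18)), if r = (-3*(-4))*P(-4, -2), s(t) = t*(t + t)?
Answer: -21168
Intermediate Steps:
s(t) = 2*t² (s(t) = t*(2*t) = 2*t²)
P(x, Q) = -Q + 2*Q² (P(x, Q) = 2*Q² - Q = -Q + 2*Q²)
r = 120 (r = (-3*(-4))*(-2*(-1 + 2*(-2))) = 12*(-2*(-1 - 4)) = 12*(-2*(-5)) = 12*10 = 120)
n(F) = 120
(17 + 11)²*((641 - 788) + n(-18)) = (17 + 11)²*((641 - 788) + 120) = 28²*(-147 + 120) = 784*(-27) = -21168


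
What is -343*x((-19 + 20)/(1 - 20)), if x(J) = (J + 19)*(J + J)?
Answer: 246960/361 ≈ 684.10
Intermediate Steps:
x(J) = 2*J*(19 + J) (x(J) = (19 + J)*(2*J) = 2*J*(19 + J))
-343*x((-19 + 20)/(1 - 20)) = -686*(-19 + 20)/(1 - 20)*(19 + (-19 + 20)/(1 - 20)) = -686*1/(-19)*(19 + 1/(-19)) = -686*1*(-1/19)*(19 + 1*(-1/19)) = -686*(-1)*(19 - 1/19)/19 = -686*(-1)*360/(19*19) = -343*(-720/361) = 246960/361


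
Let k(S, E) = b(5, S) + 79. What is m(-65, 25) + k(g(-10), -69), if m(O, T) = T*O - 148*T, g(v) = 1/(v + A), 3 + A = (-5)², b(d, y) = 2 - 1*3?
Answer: -5247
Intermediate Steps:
b(d, y) = -1 (b(d, y) = 2 - 3 = -1)
A = 22 (A = -3 + (-5)² = -3 + 25 = 22)
g(v) = 1/(22 + v) (g(v) = 1/(v + 22) = 1/(22 + v))
k(S, E) = 78 (k(S, E) = -1 + 79 = 78)
m(O, T) = -148*T + O*T (m(O, T) = O*T - 148*T = -148*T + O*T)
m(-65, 25) + k(g(-10), -69) = 25*(-148 - 65) + 78 = 25*(-213) + 78 = -5325 + 78 = -5247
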